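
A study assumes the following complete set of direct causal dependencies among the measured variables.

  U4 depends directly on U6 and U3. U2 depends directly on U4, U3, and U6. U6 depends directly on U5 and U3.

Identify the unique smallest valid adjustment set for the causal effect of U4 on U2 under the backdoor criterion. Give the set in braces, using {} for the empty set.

Variables eligible for adjustment (non-descendants of U4, excluding U4 and U2): {U3, U5, U6}.
Backdoor paths from U4 to U2:
  P1: U4 <- U3 -> U6 -> U2
  P2: U4 <- U3 -> U2
  P3: U4 <- U6 <- U3 -> U2
  P4: U4 <- U6 -> U2
The empty set is not sufficient: P1 (U4 <- U3 -> U6 -> U2) has no collider blocking it and no conditioned non-collider, so it is open.
Try {U3, U6}:
  P1: blocked at fork node U3 ∈ conditioning set.
  P2: blocked at fork node U3 ∈ conditioning set.
  P3: blocked at chain node U6 ∈ conditioning set.
  P4: blocked at fork node U6 ∈ conditioning set.
{U3, U6} contains no descendant of U4 and blocks every backdoor path.
Every element of {U3, U6} is needed (dropping U3 leaves P2 open; dropping U6 leaves P4 open), so no proper subset is valid.
Among all size-2 subsets of the eligible variables, only {U3, U6} blocks every backdoor path, so it is the unique smallest valid adjustment set.

{U3, U6}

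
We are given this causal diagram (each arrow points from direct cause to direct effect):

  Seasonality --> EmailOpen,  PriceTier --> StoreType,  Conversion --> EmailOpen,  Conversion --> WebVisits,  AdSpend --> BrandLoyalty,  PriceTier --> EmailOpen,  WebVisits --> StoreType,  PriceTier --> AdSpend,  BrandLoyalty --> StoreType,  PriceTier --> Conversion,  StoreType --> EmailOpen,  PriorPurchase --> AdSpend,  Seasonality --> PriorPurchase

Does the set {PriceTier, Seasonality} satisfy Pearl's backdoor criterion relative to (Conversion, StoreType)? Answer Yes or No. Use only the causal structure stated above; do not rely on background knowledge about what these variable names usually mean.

Yes

Backdoor paths from Conversion to StoreType (paths whose first edge points into Conversion):
  P1: Conversion <- PriceTier -> AdSpend <- PriorPurchase <- Seasonality -> EmailOpen <- StoreType
  P2: Conversion <- PriceTier -> AdSpend -> BrandLoyalty -> StoreType
  P3: Conversion <- PriceTier -> StoreType
  P4: Conversion <- PriceTier -> EmailOpen <- Seasonality -> PriorPurchase -> AdSpend -> BrandLoyalty -> StoreType
  P5: Conversion <- PriceTier -> EmailOpen <- StoreType
Condition 1 (no descendant of Conversion in the set): holds — descendants of Conversion are {EmailOpen, StoreType, WebVisits}; none are in {PriceTier, Seasonality}.
Condition 2 (every backdoor path blocked by {PriceTier, Seasonality}):
  P1: blocked at fork node PriceTier ∈ conditioning set.
  P2: blocked at fork node PriceTier ∈ conditioning set.
  P3: blocked at fork node PriceTier ∈ conditioning set.
  P4: blocked at fork node PriceTier ∈ conditioning set.
  P5: blocked at fork node PriceTier ∈ conditioning set.
{PriceTier, Seasonality} satisfies the backdoor criterion.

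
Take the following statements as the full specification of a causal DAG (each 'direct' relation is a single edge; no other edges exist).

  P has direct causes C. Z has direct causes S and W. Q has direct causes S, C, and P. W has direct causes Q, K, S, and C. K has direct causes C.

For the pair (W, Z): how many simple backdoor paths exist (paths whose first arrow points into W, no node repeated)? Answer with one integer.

6

A backdoor path from W to Z is any simple undirected path whose first edge points into W (i.e. leaves W via a parent).
Parents of W: {C, K, Q, S}.
Enumerating:
  P1: W <- C -> P -> Q <- S -> Z
  P2: W <- C -> Q <- S -> Z
  P3: W <- S -> Z
  P4: W <- Q <- S -> Z
  P5: W <- K <- C -> P -> Q <- S -> Z
  P6: W <- K <- C -> Q <- S -> Z
That exhausts the simple backdoor paths. Count: 6.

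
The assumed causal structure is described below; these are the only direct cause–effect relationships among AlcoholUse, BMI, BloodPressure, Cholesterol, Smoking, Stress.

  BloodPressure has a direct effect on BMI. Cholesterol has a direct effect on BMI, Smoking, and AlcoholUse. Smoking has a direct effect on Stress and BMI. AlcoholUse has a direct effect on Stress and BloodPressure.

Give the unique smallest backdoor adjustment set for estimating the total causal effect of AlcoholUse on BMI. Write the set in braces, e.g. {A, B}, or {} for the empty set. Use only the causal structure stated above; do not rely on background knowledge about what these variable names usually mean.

{Cholesterol}

Variables eligible for adjustment (non-descendants of AlcoholUse, excluding AlcoholUse and BMI): {Cholesterol, Smoking}.
Backdoor paths from AlcoholUse to BMI:
  P1: AlcoholUse <- Cholesterol -> Smoking -> BMI
  P2: AlcoholUse <- Cholesterol -> BMI
The empty set is not sufficient: P1 (AlcoholUse <- Cholesterol -> Smoking -> BMI) has no collider blocking it and no conditioned non-collider, so it is open.
Try {Cholesterol}:
  P1: blocked at fork node Cholesterol ∈ conditioning set.
  P2: blocked at fork node Cholesterol ∈ conditioning set.
{Cholesterol} contains no descendant of AlcoholUse and blocks every backdoor path.
No other singleton works — e.g. {Smoking} leaves P2 open — so {Cholesterol} is the unique smallest valid adjustment set.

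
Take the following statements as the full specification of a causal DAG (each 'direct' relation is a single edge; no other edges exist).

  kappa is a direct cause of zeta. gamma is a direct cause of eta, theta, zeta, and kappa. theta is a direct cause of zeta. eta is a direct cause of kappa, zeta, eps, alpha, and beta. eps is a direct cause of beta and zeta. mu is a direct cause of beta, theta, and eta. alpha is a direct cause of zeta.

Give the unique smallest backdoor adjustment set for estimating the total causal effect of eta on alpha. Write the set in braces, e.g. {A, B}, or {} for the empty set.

Variables eligible for adjustment (non-descendants of eta, excluding eta and alpha): {gamma, mu, theta}.
Backdoor paths from eta to alpha:
  P1: eta <- gamma -> kappa -> zeta <- alpha
  P2: eta <- gamma -> theta <- mu -> beta <- eps -> zeta <- alpha
  P3: eta <- gamma -> theta -> zeta <- alpha
  P4: eta <- gamma -> zeta <- alpha
  P5: eta <- mu -> theta <- gamma -> kappa -> zeta <- alpha
  P6: eta <- mu -> theta <- gamma -> zeta <- alpha
  P7: eta <- mu -> theta -> zeta <- alpha
  P8: eta <- mu -> beta <- eps -> zeta <- alpha
Each backdoor path contains an unconditioned collider, so every path is already blocked with the empty conditioning set:
  P1: blocked at collider zeta (neither it nor any descendant is in the conditioning set).
  P2: blocked at collider theta (neither it nor any descendant is in the conditioning set).
  P3: blocked at collider zeta (neither it nor any descendant is in the conditioning set).
  P4: blocked at collider zeta (neither it nor any descendant is in the conditioning set).
  P5: blocked at collider theta (neither it nor any descendant is in the conditioning set).
  P6: blocked at collider theta (neither it nor any descendant is in the conditioning set).
  P7: blocked at collider zeta (neither it nor any descendant is in the conditioning set).
  P8: blocked at collider beta (neither it nor any descendant is in the conditioning set).
The empty set is therefore the unique smallest valid set.

{}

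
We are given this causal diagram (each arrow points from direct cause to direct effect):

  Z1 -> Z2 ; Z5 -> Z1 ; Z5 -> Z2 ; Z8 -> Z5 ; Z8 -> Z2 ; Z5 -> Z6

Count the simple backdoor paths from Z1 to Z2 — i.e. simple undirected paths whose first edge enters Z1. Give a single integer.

2

A backdoor path from Z1 to Z2 is any simple undirected path whose first edge points into Z1 (i.e. leaves Z1 via a parent).
Parents of Z1: {Z5}.
Enumerating:
  P1: Z1 <- Z5 <- Z8 -> Z2
  P2: Z1 <- Z5 -> Z2
That exhausts the simple backdoor paths. Count: 2.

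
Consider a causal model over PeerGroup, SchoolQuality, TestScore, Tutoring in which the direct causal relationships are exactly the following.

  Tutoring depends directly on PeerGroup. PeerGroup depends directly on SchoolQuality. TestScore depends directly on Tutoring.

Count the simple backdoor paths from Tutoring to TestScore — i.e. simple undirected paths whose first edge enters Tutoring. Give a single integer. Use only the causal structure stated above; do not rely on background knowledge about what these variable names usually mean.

A backdoor path from Tutoring to TestScore is any simple undirected path whose first edge points into Tutoring (i.e. leaves Tutoring via a parent).
Parents of Tutoring: {PeerGroup}.
No simple path from any parent of Tutoring reaches TestScore without revisiting Tutoring, so there are no backdoor paths.

0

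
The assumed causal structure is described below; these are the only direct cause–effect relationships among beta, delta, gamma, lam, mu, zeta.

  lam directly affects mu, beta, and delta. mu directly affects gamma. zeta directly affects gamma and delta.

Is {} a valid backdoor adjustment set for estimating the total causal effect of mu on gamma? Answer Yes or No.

Yes

Backdoor paths from mu to gamma (paths whose first edge points into mu):
  P1: mu <- lam -> delta <- zeta -> gamma
Condition 1 (no descendant of mu in the set): holds — descendants of mu are {gamma}; none are in {}.
Condition 2 (every backdoor path blocked by {}):
  P1: blocked at collider delta (neither it nor any descendant is in the conditioning set).
{} satisfies the backdoor criterion.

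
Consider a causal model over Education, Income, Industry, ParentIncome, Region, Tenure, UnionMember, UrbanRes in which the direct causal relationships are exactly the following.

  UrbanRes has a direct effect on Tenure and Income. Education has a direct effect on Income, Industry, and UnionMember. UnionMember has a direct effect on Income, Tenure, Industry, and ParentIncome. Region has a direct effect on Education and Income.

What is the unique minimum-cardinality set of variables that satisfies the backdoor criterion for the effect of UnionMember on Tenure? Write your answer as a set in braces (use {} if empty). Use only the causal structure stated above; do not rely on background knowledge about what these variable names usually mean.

{}

Variables eligible for adjustment (non-descendants of UnionMember, excluding UnionMember and Tenure): {Education, Region, UrbanRes}.
Backdoor paths from UnionMember to Tenure:
  P1: UnionMember <- Education <- Region -> Income <- UrbanRes -> Tenure
  P2: UnionMember <- Education -> Income <- UrbanRes -> Tenure
Each backdoor path contains an unconditioned collider, so every path is already blocked with the empty conditioning set:
  P1: blocked at collider Income (neither it nor any descendant is in the conditioning set).
  P2: blocked at collider Income (neither it nor any descendant is in the conditioning set).
The empty set is therefore the unique smallest valid set.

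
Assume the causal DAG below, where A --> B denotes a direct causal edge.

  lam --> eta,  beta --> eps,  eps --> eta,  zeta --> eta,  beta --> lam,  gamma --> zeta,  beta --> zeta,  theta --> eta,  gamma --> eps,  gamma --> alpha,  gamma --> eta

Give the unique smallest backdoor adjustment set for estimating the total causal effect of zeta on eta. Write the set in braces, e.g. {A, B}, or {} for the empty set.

{beta, gamma}

Variables eligible for adjustment (non-descendants of zeta, excluding zeta and eta): {alpha, beta, eps, gamma, lam, theta}.
Backdoor paths from zeta to eta:
  P1: zeta <- gamma -> eps <- beta -> lam -> eta
  P2: zeta <- gamma -> eps -> eta
  P3: zeta <- gamma -> eta
  P4: zeta <- beta -> lam -> eta
  P5: zeta <- beta -> eps <- gamma -> eta
  P6: zeta <- beta -> eps -> eta
The empty set is not sufficient: P2 (zeta <- gamma -> eps -> eta) has no collider blocking it and no conditioned non-collider, so it is open.
Try {beta, gamma}:
  P1: blocked at fork node gamma ∈ conditioning set.
  P2: blocked at fork node gamma ∈ conditioning set.
  P3: blocked at fork node gamma ∈ conditioning set.
  P4: blocked at fork node beta ∈ conditioning set.
  P5: blocked at fork node beta ∈ conditioning set.
  P6: blocked at fork node beta ∈ conditioning set.
{beta, gamma} contains no descendant of zeta and blocks every backdoor path.
Every element of {beta, gamma} is needed (dropping beta leaves P4 open; dropping gamma leaves P2 open), so no proper subset is valid.
Among all size-2 subsets of the eligible variables, only {beta, gamma} blocks every backdoor path, so it is the unique smallest valid adjustment set.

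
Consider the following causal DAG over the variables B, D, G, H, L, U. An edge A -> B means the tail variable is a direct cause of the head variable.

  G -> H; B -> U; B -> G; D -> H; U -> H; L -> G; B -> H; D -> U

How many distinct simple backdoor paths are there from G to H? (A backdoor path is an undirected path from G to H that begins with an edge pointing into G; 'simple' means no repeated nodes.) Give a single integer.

3

A backdoor path from G to H is any simple undirected path whose first edge points into G (i.e. leaves G via a parent).
Parents of G: {B, L}.
Enumerating:
  P1: G <- B -> U <- D -> H
  P2: G <- B -> U -> H
  P3: G <- B -> H
That exhausts the simple backdoor paths. Count: 3.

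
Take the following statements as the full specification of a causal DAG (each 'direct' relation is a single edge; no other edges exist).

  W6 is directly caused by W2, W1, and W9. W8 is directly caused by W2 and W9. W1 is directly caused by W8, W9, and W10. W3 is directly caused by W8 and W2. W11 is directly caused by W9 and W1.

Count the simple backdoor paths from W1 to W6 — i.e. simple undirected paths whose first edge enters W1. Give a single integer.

A backdoor path from W1 to W6 is any simple undirected path whose first edge points into W1 (i.e. leaves W1 via a parent).
Parents of W1: {W10, W8, W9}.
Enumerating:
  P1: W1 <- W9 -> W8 <- W2 -> W6
  P2: W1 <- W9 -> W8 -> W3 <- W2 -> W6
  P3: W1 <- W9 -> W6
  P4: W1 <- W8 <- W9 -> W6
  P5: W1 <- W8 <- W2 -> W6
  P6: W1 <- W8 -> W3 <- W2 -> W6
That exhausts the simple backdoor paths. Count: 6.

6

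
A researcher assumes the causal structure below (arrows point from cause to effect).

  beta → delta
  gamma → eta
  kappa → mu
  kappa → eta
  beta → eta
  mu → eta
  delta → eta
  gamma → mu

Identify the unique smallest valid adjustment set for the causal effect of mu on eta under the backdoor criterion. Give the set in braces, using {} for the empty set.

{gamma, kappa}

Variables eligible for adjustment (non-descendants of mu, excluding mu and eta): {beta, delta, gamma, kappa}.
Backdoor paths from mu to eta:
  P1: mu <- gamma -> eta
  P2: mu <- kappa -> eta
The empty set is not sufficient: P1 (mu <- gamma -> eta) has no collider blocking it and no conditioned non-collider, so it is open.
Try {gamma, kappa}:
  P1: blocked at fork node gamma ∈ conditioning set.
  P2: blocked at fork node kappa ∈ conditioning set.
{gamma, kappa} contains no descendant of mu and blocks every backdoor path.
Every element of {gamma, kappa} is needed (dropping gamma leaves P1 open; dropping kappa leaves P2 open), so no proper subset is valid.
Among all size-2 subsets of the eligible variables, only {gamma, kappa} blocks every backdoor path, so it is the unique smallest valid adjustment set.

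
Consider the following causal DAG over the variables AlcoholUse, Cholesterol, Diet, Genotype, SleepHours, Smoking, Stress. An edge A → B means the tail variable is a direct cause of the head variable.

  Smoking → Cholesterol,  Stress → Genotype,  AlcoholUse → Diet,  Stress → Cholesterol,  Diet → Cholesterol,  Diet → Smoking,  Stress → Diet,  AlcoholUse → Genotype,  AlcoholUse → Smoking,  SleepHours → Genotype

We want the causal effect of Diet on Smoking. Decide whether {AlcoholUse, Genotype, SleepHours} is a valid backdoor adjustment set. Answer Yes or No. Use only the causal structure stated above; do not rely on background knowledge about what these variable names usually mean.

Yes

Backdoor paths from Diet to Smoking (paths whose first edge points into Diet):
  P1: Diet <- Stress -> Genotype <- AlcoholUse -> Smoking
  P2: Diet <- Stress -> Cholesterol <- Smoking
  P3: Diet <- AlcoholUse -> Genotype <- Stress -> Cholesterol <- Smoking
  P4: Diet <- AlcoholUse -> Smoking
Condition 1 (no descendant of Diet in the set): holds — descendants of Diet are {Cholesterol, Smoking}; none are in {AlcoholUse, Genotype, SleepHours}.
Condition 2 (every backdoor path blocked by {AlcoholUse, Genotype, SleepHours}):
  P1: blocked at fork node AlcoholUse ∈ conditioning set.
  P2: blocked at collider Cholesterol (neither it nor any descendant is in the conditioning set).
  P3: blocked at fork node AlcoholUse ∈ conditioning set.
  P4: blocked at fork node AlcoholUse ∈ conditioning set.
{AlcoholUse, Genotype, SleepHours} satisfies the backdoor criterion.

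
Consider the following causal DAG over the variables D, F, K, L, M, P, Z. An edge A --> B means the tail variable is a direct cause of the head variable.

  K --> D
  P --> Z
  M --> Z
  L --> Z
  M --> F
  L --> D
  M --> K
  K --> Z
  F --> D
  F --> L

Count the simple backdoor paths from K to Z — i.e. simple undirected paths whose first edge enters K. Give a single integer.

3

A backdoor path from K to Z is any simple undirected path whose first edge points into K (i.e. leaves K via a parent).
Parents of K: {M}.
Enumerating:
  P1: K <- M -> F -> L -> Z
  P2: K <- M -> F -> D <- L -> Z
  P3: K <- M -> Z
That exhausts the simple backdoor paths. Count: 3.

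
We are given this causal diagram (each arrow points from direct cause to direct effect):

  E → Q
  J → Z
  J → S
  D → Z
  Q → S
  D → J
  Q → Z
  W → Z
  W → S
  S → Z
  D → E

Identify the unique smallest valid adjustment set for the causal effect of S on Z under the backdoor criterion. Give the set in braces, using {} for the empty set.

Variables eligible for adjustment (non-descendants of S, excluding S and Z): {D, E, J, Q, W}.
Backdoor paths from S to Z:
  P1: S <- J <- D -> E -> Q -> Z
  P2: S <- J <- D -> Z
  P3: S <- J -> Z
  P4: S <- Q <- E <- D -> J -> Z
  P5: S <- Q <- E <- D -> Z
  P6: S <- Q -> Z
  P7: S <- W -> Z
The empty set is not sufficient: P1 (S <- J <- D -> E -> Q -> Z) has no collider blocking it and no conditioned non-collider, so it is open.
Try {J, Q, W}:
  P1: blocked at chain node J ∈ conditioning set.
  P2: blocked at chain node J ∈ conditioning set.
  P3: blocked at fork node J ∈ conditioning set.
  P4: blocked at chain node Q ∈ conditioning set.
  P5: blocked at chain node Q ∈ conditioning set.
  P6: blocked at fork node Q ∈ conditioning set.
  P7: blocked at fork node W ∈ conditioning set.
{J, Q, W} contains no descendant of S and blocks every backdoor path.
Every element of {J, Q, W} is needed (dropping J leaves P2 open; dropping Q leaves P5 open; dropping W leaves P7 open), so no proper subset is valid.
Among all size-3 subsets of the eligible variables, only {J, Q, W} blocks every backdoor path, so it is the unique smallest valid adjustment set.

{J, Q, W}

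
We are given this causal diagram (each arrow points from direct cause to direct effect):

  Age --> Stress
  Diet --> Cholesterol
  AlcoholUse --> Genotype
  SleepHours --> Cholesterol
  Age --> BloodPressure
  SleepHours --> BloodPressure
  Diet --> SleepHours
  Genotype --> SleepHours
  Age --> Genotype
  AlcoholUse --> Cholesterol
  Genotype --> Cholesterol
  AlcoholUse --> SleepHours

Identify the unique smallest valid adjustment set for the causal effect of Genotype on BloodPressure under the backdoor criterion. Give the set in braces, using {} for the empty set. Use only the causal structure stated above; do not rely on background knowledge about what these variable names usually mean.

{Age, AlcoholUse}

Variables eligible for adjustment (non-descendants of Genotype, excluding Genotype and BloodPressure): {Age, AlcoholUse, Diet, Stress}.
Backdoor paths from Genotype to BloodPressure:
  P1: Genotype <- AlcoholUse -> SleepHours -> BloodPressure
  P2: Genotype <- AlcoholUse -> Cholesterol <- Diet -> SleepHours -> BloodPressure
  P3: Genotype <- AlcoholUse -> Cholesterol <- SleepHours -> BloodPressure
  P4: Genotype <- Age -> BloodPressure
The empty set is not sufficient: P1 (Genotype <- AlcoholUse -> SleepHours -> BloodPressure) has no collider blocking it and no conditioned non-collider, so it is open.
Try {Age, AlcoholUse}:
  P1: blocked at fork node AlcoholUse ∈ conditioning set.
  P2: blocked at fork node AlcoholUse ∈ conditioning set.
  P3: blocked at fork node AlcoholUse ∈ conditioning set.
  P4: blocked at fork node Age ∈ conditioning set.
{Age, AlcoholUse} contains no descendant of Genotype and blocks every backdoor path.
Every element of {Age, AlcoholUse} is needed (dropping Age leaves P4 open; dropping AlcoholUse leaves P1 open), so no proper subset is valid.
Among all size-2 subsets of the eligible variables, only {Age, AlcoholUse} blocks every backdoor path, so it is the unique smallest valid adjustment set.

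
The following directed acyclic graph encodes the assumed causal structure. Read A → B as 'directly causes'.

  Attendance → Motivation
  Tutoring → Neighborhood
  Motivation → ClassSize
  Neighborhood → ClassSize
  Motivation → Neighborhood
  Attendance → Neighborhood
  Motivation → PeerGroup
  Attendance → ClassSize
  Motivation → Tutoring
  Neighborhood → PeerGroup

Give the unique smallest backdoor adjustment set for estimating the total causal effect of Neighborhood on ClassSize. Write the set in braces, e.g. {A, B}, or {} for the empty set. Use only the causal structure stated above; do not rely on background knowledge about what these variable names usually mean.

Variables eligible for adjustment (non-descendants of Neighborhood, excluding Neighborhood and ClassSize): {Attendance, Motivation, Tutoring}.
Backdoor paths from Neighborhood to ClassSize:
  P1: Neighborhood <- Attendance -> Motivation -> ClassSize
  P2: Neighborhood <- Attendance -> ClassSize
  P3: Neighborhood <- Motivation <- Attendance -> ClassSize
  P4: Neighborhood <- Motivation -> ClassSize
  P5: Neighborhood <- Tutoring <- Motivation <- Attendance -> ClassSize
  P6: Neighborhood <- Tutoring <- Motivation -> ClassSize
The empty set is not sufficient: P1 (Neighborhood <- Attendance -> Motivation -> ClassSize) has no collider blocking it and no conditioned non-collider, so it is open.
Try {Attendance, Motivation}:
  P1: blocked at fork node Attendance ∈ conditioning set.
  P2: blocked at fork node Attendance ∈ conditioning set.
  P3: blocked at chain node Motivation ∈ conditioning set.
  P4: blocked at fork node Motivation ∈ conditioning set.
  P5: blocked at chain node Motivation ∈ conditioning set.
  P6: blocked at fork node Motivation ∈ conditioning set.
{Attendance, Motivation} contains no descendant of Neighborhood and blocks every backdoor path.
Every element of {Attendance, Motivation} is needed (dropping Attendance leaves P2 open; dropping Motivation leaves P4 open), so no proper subset is valid.
Among all size-2 subsets of the eligible variables, only {Attendance, Motivation} blocks every backdoor path, so it is the unique smallest valid adjustment set.

{Attendance, Motivation}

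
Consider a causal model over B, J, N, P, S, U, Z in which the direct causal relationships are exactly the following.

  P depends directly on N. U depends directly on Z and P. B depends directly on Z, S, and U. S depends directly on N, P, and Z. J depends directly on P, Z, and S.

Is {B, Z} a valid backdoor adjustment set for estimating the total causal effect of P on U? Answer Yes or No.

No

Backdoor paths from P to U (paths whose first edge points into P):
  P1: P <- N -> S <- Z -> U
  P2: P <- N -> S <- Z -> B <- U
  P3: P <- N -> S -> J <- Z -> U
  P4: P <- N -> S -> J <- Z -> B <- U
  P5: P <- N -> S -> B <- Z -> U
  P6: P <- N -> S -> B <- U
Condition 1 (no descendant of P in the set): FAILS — B is a descendant of P.
Condition 2 (every backdoor path blocked by {B, Z}):
  P1: blocked at fork node Z ∈ conditioning set.
  P2: blocked at fork node Z ∈ conditioning set.
  P3: blocked at collider J (neither it nor any descendant is in the conditioning set).
  P4: blocked at collider J (neither it nor any descendant is in the conditioning set).
  P5: blocked at fork node Z ∈ conditioning set.
  P6: open — collider(s) B are conditioned on (or have a conditioned descendant) and no non-collider on the path is in the set.
{B, Z} does not satisfy the backdoor criterion.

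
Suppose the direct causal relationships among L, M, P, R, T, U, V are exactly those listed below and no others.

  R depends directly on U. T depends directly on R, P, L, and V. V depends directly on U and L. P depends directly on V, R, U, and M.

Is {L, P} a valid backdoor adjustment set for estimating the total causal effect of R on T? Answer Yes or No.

No

Backdoor paths from R to T (paths whose first edge points into R):
  P1: R <- U -> V <- L -> T
  P2: R <- U -> V -> P -> T
  P3: R <- U -> V -> T
  P4: R <- U -> P <- V <- L -> T
  P5: R <- U -> P <- V -> T
  P6: R <- U -> P -> T
Condition 1 (no descendant of R in the set): FAILS — P is a descendant of R.
Condition 2 (every backdoor path blocked by {L, P}):
  P1: blocked at fork node L ∈ conditioning set.
  P2: blocked at chain node P ∈ conditioning set.
  P3: open — no interior node is in the conditioning set.
  P4: blocked at fork node L ∈ conditioning set.
  P5: open — collider(s) P are conditioned on (or have a conditioned descendant) and no non-collider on the path is in the set.
  P6: blocked at chain node P ∈ conditioning set.
{L, P} does not satisfy the backdoor criterion.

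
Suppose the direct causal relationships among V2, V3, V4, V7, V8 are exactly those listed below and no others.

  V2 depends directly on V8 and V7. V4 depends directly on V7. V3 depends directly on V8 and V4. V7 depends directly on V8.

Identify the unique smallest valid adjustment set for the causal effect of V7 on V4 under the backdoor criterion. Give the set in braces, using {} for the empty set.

Variables eligible for adjustment (non-descendants of V7, excluding V7 and V4): {V8}.
Backdoor paths from V7 to V4:
  P1: V7 <- V8 -> V3 <- V4
Each backdoor path contains an unconditioned collider, so every path is already blocked with the empty conditioning set:
  P1: blocked at collider V3 (neither it nor any descendant is in the conditioning set).
The empty set is therefore the unique smallest valid set.

{}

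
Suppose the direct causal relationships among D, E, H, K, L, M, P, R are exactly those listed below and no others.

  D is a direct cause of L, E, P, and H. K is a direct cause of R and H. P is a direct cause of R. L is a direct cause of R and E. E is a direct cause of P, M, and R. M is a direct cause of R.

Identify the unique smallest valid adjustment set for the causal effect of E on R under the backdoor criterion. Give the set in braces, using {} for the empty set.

Variables eligible for adjustment (non-descendants of E, excluding E and R): {D, H, K, L}.
Backdoor paths from E to R:
  P1: E <- D -> L -> R
  P2: E <- D -> P -> R
  P3: E <- D -> H <- K -> R
  P4: E <- L <- D -> P -> R
  P5: E <- L <- D -> H <- K -> R
  P6: E <- L -> R
The empty set is not sufficient: P1 (E <- D -> L -> R) has no collider blocking it and no conditioned non-collider, so it is open.
Try {D, L}:
  P1: blocked at fork node D ∈ conditioning set.
  P2: blocked at fork node D ∈ conditioning set.
  P3: blocked at fork node D ∈ conditioning set.
  P4: blocked at chain node L ∈ conditioning set.
  P5: blocked at chain node L ∈ conditioning set.
  P6: blocked at fork node L ∈ conditioning set.
{D, L} contains no descendant of E and blocks every backdoor path.
Every element of {D, L} is needed (dropping D leaves P2 open; dropping L leaves P6 open), so no proper subset is valid.
Among all size-2 subsets of the eligible variables, only {D, L} blocks every backdoor path, so it is the unique smallest valid adjustment set.

{D, L}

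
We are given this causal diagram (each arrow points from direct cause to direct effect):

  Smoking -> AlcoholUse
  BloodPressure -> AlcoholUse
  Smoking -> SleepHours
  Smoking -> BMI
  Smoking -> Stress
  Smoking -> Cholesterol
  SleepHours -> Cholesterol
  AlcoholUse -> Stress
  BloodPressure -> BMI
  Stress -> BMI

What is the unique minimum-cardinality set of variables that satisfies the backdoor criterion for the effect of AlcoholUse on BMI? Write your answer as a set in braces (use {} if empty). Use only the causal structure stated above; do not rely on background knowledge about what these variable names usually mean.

Variables eligible for adjustment (non-descendants of AlcoholUse, excluding AlcoholUse and BMI): {BloodPressure, Cholesterol, SleepHours, Smoking}.
Backdoor paths from AlcoholUse to BMI:
  P1: AlcoholUse <- BloodPressure -> BMI
  P2: AlcoholUse <- Smoking -> Stress -> BMI
  P3: AlcoholUse <- Smoking -> BMI
The empty set is not sufficient: P1 (AlcoholUse <- BloodPressure -> BMI) has no collider blocking it and no conditioned non-collider, so it is open.
Try {BloodPressure, Smoking}:
  P1: blocked at fork node BloodPressure ∈ conditioning set.
  P2: blocked at fork node Smoking ∈ conditioning set.
  P3: blocked at fork node Smoking ∈ conditioning set.
{BloodPressure, Smoking} contains no descendant of AlcoholUse and blocks every backdoor path.
Every element of {BloodPressure, Smoking} is needed (dropping BloodPressure leaves P1 open; dropping Smoking leaves P2 open), so no proper subset is valid.
Among all size-2 subsets of the eligible variables, only {BloodPressure, Smoking} blocks every backdoor path, so it is the unique smallest valid adjustment set.

{BloodPressure, Smoking}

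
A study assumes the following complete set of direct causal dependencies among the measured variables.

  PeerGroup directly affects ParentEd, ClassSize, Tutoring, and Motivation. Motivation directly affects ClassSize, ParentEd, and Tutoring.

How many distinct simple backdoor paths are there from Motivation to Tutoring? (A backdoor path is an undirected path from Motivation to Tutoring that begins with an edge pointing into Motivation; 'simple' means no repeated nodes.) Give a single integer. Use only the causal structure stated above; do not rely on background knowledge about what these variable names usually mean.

A backdoor path from Motivation to Tutoring is any simple undirected path whose first edge points into Motivation (i.e. leaves Motivation via a parent).
Parents of Motivation: {PeerGroup}.
Enumerating:
  P1: Motivation <- PeerGroup -> Tutoring
That exhausts the simple backdoor paths. Count: 1.

1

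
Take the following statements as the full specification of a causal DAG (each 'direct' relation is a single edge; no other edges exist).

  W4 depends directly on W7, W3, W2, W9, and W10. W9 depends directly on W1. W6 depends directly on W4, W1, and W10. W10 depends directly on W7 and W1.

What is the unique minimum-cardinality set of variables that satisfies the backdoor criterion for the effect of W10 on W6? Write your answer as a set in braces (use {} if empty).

{W1, W7}

Variables eligible for adjustment (non-descendants of W10, excluding W10 and W6): {W1, W2, W3, W7, W9}.
Backdoor paths from W10 to W6:
  P1: W10 <- W1 -> W9 -> W4 -> W6
  P2: W10 <- W1 -> W6
  P3: W10 <- W7 -> W4 <- W9 <- W1 -> W6
  P4: W10 <- W7 -> W4 -> W6
The empty set is not sufficient: P1 (W10 <- W1 -> W9 -> W4 -> W6) has no collider blocking it and no conditioned non-collider, so it is open.
Try {W1, W7}:
  P1: blocked at fork node W1 ∈ conditioning set.
  P2: blocked at fork node W1 ∈ conditioning set.
  P3: blocked at fork node W7 ∈ conditioning set.
  P4: blocked at fork node W7 ∈ conditioning set.
{W1, W7} contains no descendant of W10 and blocks every backdoor path.
Every element of {W1, W7} is needed (dropping W1 leaves P1 open; dropping W7 leaves P4 open), so no proper subset is valid.
Among all size-2 subsets of the eligible variables, only {W1, W7} blocks every backdoor path, so it is the unique smallest valid adjustment set.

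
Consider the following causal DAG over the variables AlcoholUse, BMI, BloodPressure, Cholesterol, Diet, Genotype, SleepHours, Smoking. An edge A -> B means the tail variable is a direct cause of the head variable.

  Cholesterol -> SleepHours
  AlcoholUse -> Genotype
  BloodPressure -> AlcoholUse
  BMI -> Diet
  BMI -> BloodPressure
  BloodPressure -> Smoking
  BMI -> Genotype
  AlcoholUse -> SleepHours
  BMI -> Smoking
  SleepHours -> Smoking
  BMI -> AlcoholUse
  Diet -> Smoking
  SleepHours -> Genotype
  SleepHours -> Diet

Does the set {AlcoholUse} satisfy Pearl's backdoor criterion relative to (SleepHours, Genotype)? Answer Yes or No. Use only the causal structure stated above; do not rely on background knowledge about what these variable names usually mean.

Backdoor paths from SleepHours to Genotype (paths whose first edge points into SleepHours):
  P1: SleepHours <- AlcoholUse <- BMI -> Genotype
  P2: SleepHours <- AlcoholUse <- BloodPressure <- BMI -> Genotype
  P3: SleepHours <- AlcoholUse <- BloodPressure -> Smoking <- BMI -> Genotype
  P4: SleepHours <- AlcoholUse <- BloodPressure -> Smoking <- Diet <- BMI -> Genotype
  P5: SleepHours <- AlcoholUse -> Genotype
Condition 1 (no descendant of SleepHours in the set): holds — descendants of SleepHours are {Diet, Genotype, Smoking}; none are in {AlcoholUse}.
Condition 2 (every backdoor path blocked by {AlcoholUse}):
  P1: blocked at chain node AlcoholUse ∈ conditioning set.
  P2: blocked at chain node AlcoholUse ∈ conditioning set.
  P3: blocked at chain node AlcoholUse ∈ conditioning set.
  P4: blocked at chain node AlcoholUse ∈ conditioning set.
  P5: blocked at fork node AlcoholUse ∈ conditioning set.
{AlcoholUse} satisfies the backdoor criterion.

Yes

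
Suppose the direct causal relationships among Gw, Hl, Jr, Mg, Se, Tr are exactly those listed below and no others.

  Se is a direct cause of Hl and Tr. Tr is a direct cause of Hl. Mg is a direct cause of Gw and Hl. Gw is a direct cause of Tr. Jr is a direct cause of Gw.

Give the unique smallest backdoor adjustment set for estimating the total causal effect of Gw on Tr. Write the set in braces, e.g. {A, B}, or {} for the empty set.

{}

Variables eligible for adjustment (non-descendants of Gw, excluding Gw and Tr): {Jr, Mg, Se}.
Backdoor paths from Gw to Tr:
  P1: Gw <- Mg -> Hl <- Se -> Tr
  P2: Gw <- Mg -> Hl <- Tr
Each backdoor path contains an unconditioned collider, so every path is already blocked with the empty conditioning set:
  P1: blocked at collider Hl (neither it nor any descendant is in the conditioning set).
  P2: blocked at collider Hl (neither it nor any descendant is in the conditioning set).
The empty set is therefore the unique smallest valid set.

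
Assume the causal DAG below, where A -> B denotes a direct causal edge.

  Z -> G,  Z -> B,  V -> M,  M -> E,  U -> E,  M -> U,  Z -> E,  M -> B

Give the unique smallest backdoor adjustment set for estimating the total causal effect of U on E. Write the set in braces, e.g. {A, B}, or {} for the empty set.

Variables eligible for adjustment (non-descendants of U, excluding U and E): {B, G, M, V, Z}.
Backdoor paths from U to E:
  P1: U <- M -> E
  P2: U <- M -> B <- Z -> E
The empty set is not sufficient: P1 (U <- M -> E) has no collider blocking it and no conditioned non-collider, so it is open.
Try {M}:
  P1: blocked at fork node M ∈ conditioning set.
  P2: blocked at fork node M ∈ conditioning set.
{M} contains no descendant of U and blocks every backdoor path.
No other singleton works — e.g. {V} leaves P1 open — so {M} is the unique smallest valid adjustment set.

{M}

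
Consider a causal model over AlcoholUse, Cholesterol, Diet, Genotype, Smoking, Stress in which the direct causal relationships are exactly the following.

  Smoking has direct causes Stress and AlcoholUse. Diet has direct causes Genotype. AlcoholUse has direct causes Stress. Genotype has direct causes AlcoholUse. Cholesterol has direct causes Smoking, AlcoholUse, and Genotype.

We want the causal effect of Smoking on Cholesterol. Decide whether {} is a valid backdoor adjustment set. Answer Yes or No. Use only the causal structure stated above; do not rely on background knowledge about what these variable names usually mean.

Backdoor paths from Smoking to Cholesterol (paths whose first edge points into Smoking):
  P1: Smoking <- Stress -> AlcoholUse -> Genotype -> Cholesterol
  P2: Smoking <- Stress -> AlcoholUse -> Cholesterol
  P3: Smoking <- AlcoholUse -> Genotype -> Cholesterol
  P4: Smoking <- AlcoholUse -> Cholesterol
Condition 1 (no descendant of Smoking in the set): holds — descendants of Smoking are {Cholesterol}; none are in {}.
Condition 2 (every backdoor path blocked by {}):
  P1: open — no interior node is in the conditioning set.
  P2: open — no interior node is in the conditioning set.
  P3: open — no interior node is in the conditioning set.
  P4: open — no interior node is in the conditioning set.
{} does not satisfy the backdoor criterion.

No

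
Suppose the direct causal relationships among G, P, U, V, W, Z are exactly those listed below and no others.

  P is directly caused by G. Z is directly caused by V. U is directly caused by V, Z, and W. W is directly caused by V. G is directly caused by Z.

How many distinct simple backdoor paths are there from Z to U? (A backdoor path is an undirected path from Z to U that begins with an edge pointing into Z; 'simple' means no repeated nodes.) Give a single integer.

A backdoor path from Z to U is any simple undirected path whose first edge points into Z (i.e. leaves Z via a parent).
Parents of Z: {V}.
Enumerating:
  P1: Z <- V -> W -> U
  P2: Z <- V -> U
That exhausts the simple backdoor paths. Count: 2.

2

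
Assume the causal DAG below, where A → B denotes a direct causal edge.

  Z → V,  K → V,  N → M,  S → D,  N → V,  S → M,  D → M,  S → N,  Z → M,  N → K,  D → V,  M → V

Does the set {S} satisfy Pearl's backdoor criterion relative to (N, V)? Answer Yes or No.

Backdoor paths from N to V (paths whose first edge points into N):
  P1: N <- S -> D -> M <- Z -> V
  P2: N <- S -> D -> M -> V
  P3: N <- S -> D -> V
  P4: N <- S -> M <- D -> V
  P5: N <- S -> M <- Z -> V
  P6: N <- S -> M -> V
Condition 1 (no descendant of N in the set): holds — descendants of N are {K, M, V}; none are in {S}.
Condition 2 (every backdoor path blocked by {S}):
  P1: blocked at fork node S ∈ conditioning set.
  P2: blocked at fork node S ∈ conditioning set.
  P3: blocked at fork node S ∈ conditioning set.
  P4: blocked at fork node S ∈ conditioning set.
  P5: blocked at fork node S ∈ conditioning set.
  P6: blocked at fork node S ∈ conditioning set.
{S} satisfies the backdoor criterion.

Yes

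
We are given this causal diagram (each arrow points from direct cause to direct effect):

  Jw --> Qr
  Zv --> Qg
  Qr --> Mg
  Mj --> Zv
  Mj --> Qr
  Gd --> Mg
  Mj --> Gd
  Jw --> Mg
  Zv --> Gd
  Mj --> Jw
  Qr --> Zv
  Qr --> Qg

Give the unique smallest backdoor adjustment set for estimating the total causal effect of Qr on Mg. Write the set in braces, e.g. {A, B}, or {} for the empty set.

Variables eligible for adjustment (non-descendants of Qr, excluding Qr and Mg): {Jw, Mj}.
Backdoor paths from Qr to Mg:
  P1: Qr <- Mj -> Jw -> Mg
  P2: Qr <- Mj -> Zv -> Gd -> Mg
  P3: Qr <- Mj -> Gd -> Mg
  P4: Qr <- Jw <- Mj -> Zv -> Gd -> Mg
  P5: Qr <- Jw <- Mj -> Gd -> Mg
  P6: Qr <- Jw -> Mg
The empty set is not sufficient: P1 (Qr <- Mj -> Jw -> Mg) has no collider blocking it and no conditioned non-collider, so it is open.
Try {Jw, Mj}:
  P1: blocked at fork node Mj ∈ conditioning set.
  P2: blocked at fork node Mj ∈ conditioning set.
  P3: blocked at fork node Mj ∈ conditioning set.
  P4: blocked at chain node Jw ∈ conditioning set.
  P5: blocked at chain node Jw ∈ conditioning set.
  P6: blocked at fork node Jw ∈ conditioning set.
{Jw, Mj} contains no descendant of Qr and blocks every backdoor path.
Every element of {Jw, Mj} is needed (dropping Jw leaves P6 open; dropping Mj leaves P2 open), so no proper subset is valid.
Among all size-2 subsets of the eligible variables, only {Jw, Mj} blocks every backdoor path, so it is the unique smallest valid adjustment set.

{Jw, Mj}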